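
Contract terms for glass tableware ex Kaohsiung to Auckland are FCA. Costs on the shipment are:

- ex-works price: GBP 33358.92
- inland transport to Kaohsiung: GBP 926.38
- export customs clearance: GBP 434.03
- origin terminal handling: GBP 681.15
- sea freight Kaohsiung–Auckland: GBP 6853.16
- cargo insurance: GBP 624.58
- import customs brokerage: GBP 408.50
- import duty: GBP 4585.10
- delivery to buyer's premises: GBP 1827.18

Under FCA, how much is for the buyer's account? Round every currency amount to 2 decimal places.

FCA: the seller delivers export-cleared goods to the carrier; the buyer bears costs from that point.
Seller's account: goods 33358.92 + inland to port 926.38 + export clearance 434.03 = 34719.33
Buyer's account: origin terminal 681.15 + freight 6853.16 + insurance 624.58 + brokerage 408.50 + duty 4585.10 + delivery 1827.18 = 14979.67

Buyer's account: GBP 14979.67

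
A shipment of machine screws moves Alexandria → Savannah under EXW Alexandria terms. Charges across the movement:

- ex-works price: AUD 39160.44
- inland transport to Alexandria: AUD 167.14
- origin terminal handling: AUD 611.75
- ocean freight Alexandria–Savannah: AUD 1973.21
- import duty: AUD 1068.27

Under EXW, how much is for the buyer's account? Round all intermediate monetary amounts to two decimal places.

EXW: the seller makes goods available at their premises; the buyer bears all onward costs.
Seller's account: goods 39160.44 = 39160.44
Buyer's account: inland to port 167.14 + origin terminal 611.75 + freight 1973.21 + duty 1068.27 = 3820.37

Buyer's account: AUD 3820.37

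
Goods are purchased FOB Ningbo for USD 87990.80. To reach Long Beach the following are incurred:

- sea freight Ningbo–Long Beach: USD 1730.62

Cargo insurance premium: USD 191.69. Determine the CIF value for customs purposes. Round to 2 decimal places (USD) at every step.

CIF = FOB price + freight + insurance
CIF = 87990.80 + 1730.62 + 191.69 = 89913.11

CIF value: USD 89913.11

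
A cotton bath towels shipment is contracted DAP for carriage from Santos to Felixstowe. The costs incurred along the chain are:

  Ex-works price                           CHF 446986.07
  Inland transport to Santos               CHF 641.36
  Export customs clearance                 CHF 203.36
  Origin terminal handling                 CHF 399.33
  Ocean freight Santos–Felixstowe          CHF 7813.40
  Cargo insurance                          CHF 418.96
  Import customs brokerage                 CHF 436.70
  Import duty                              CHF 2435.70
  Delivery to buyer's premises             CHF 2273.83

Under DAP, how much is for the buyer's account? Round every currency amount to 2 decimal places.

DAP: the seller bears all costs to the named destination except import duty and clearance.
Seller's account: goods 446986.07 + inland to port 641.36 + export clearance 203.36 + origin terminal 399.33 + freight 7813.40 + insurance 418.96 + delivery 2273.83 = 458736.31
Buyer's account: brokerage 436.70 + duty 2435.70 = 2872.40

Buyer's account: CHF 2872.40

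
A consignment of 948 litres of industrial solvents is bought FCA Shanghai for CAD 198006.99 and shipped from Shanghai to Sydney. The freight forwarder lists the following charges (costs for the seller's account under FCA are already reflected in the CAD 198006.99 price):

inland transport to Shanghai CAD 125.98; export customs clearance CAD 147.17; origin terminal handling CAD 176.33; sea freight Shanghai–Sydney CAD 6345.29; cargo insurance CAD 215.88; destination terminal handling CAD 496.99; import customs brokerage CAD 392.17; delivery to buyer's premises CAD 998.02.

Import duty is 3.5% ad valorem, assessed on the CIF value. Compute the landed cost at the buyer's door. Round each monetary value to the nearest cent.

FCA: the seller delivers export-cleared goods to the carrier; the buyer bears costs from that point.
Already in the invoice (seller's account under FCA): inland to port, export clearance — exclude.
CIF value = FCA price + origin terminal + freight + insurance = 198006.99 + 176.33 + 6345.29 + 215.88 = 204744.49
Import duty = 204744.49 × 3.5% = 7166.06
Buyer bears: origin terminal 176.33 + freight 6345.29 + insurance 215.88 + destination terminal 496.99 + brokerage 392.17 + delivery 998.02 + duty 7166.06 = 15790.74
Landed cost = invoice 198006.99 + 15790.74 = 213797.73

Total landed cost: CAD 213797.73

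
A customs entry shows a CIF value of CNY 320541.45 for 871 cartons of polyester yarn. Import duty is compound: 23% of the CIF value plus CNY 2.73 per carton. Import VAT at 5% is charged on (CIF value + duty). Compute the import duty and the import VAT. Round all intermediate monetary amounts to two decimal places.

Import duty: CNY 76102.36; import VAT: CNY 19832.19

Ad valorem component: 320541.45 × 23% = 73724.53
Specific component: 871 × 2.73 = 2377.83
Import duty = 73724.53 + 2377.83 = 76102.36
VAT base = CIF + duty = 320541.45 + 76102.36 = 396643.81
Import VAT = 396643.81 × 5% = 19832.19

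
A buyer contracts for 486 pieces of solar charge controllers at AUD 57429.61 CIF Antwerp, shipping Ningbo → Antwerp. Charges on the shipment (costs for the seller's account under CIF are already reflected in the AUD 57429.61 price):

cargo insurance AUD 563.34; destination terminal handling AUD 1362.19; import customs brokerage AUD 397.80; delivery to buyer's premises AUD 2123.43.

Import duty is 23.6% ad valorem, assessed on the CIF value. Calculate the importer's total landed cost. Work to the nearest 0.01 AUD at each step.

Total landed cost: AUD 74866.42

CIF: the seller pays costs through ocean freight and marine insurance to the destination port.
Already in the invoice (seller's account under CIF): insurance — exclude.
The CIF price already equals the CIF value: 57429.61
Import duty = 57429.61 × 23.6% = 13553.39
Buyer bears: destination terminal 1362.19 + brokerage 397.80 + delivery 2123.43 + duty 13553.39 = 17436.81
Landed cost = invoice 57429.61 + 17436.81 = 74866.42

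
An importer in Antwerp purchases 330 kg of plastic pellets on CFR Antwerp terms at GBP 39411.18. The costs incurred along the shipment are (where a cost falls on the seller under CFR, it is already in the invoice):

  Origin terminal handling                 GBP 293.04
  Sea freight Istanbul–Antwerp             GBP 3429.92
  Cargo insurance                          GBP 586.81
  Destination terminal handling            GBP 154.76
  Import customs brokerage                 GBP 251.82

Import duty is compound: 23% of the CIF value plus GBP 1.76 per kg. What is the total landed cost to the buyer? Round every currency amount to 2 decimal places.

Total landed cost: GBP 50184.91

CFR: the seller pays costs through ocean freight to the destination port, but not insurance.
Already in the invoice (seller's account under CFR): origin terminal, freight — exclude.
CIF value = CFR price + insurance = 39411.18 + 586.81 = 39997.99
Ad valorem component: 39997.99 × 23% = 9199.54
Specific component: 330 × 1.76 = 580.80
Import duty = 9199.54 + 580.80 = 9780.34
Buyer bears: insurance 586.81 + destination terminal 154.76 + brokerage 251.82 + duty 9780.34 = 10773.73
Landed cost = invoice 39411.18 + 10773.73 = 50184.91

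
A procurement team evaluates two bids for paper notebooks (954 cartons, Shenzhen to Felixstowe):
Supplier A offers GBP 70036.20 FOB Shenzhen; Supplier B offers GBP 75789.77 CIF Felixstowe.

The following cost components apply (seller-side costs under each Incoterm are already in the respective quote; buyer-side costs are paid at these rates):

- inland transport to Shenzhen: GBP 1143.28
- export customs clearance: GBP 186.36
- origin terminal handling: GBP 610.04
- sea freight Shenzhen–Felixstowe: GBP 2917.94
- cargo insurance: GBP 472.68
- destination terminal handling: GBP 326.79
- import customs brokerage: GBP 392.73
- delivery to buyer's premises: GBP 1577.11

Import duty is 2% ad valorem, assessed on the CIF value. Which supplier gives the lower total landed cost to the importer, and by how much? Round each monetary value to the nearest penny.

Supplier A (FOB):
CIF value = FOB price + freight + insurance = 70036.20 + 2917.94 + 472.68 = 73426.82
Import duty = 73426.82 × 2% = 1468.54
Buyer bears (A): 2917.94 + 472.68 + 326.79 + 392.73 + 1577.11 = 5687.25
Landed cost (A) = invoice 70036.20 + 5687.25 + duty 1468.54 = 77191.99
Supplier B (CIF):
The CIF price already equals the CIF value: 75789.77
Import duty = 75789.77 × 2% = 1515.80
Buyer bears (B): 326.79 + 392.73 + 1577.11 = 2296.63
Landed cost (B) = invoice 75789.77 + 2296.63 + duty 1515.80 = 79602.20
Difference = |77191.99 − 79602.20| = 2410.21

Supplier A is cheaper by GBP 2410.21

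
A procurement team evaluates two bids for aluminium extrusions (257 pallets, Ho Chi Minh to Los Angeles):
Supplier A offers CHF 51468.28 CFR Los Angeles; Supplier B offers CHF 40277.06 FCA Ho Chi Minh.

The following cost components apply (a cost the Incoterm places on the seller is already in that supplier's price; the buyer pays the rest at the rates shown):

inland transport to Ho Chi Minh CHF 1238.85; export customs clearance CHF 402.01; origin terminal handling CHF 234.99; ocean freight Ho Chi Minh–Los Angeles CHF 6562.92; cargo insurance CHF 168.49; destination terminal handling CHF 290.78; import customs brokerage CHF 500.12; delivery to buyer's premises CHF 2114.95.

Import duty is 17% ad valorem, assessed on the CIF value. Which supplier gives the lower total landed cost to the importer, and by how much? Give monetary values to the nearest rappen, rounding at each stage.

Supplier B is cheaper by CHF 5140.17

Supplier A (CFR):
CIF value = CFR price + insurance = 51468.28 + 168.49 = 51636.77
Import duty = 51636.77 × 17% = 8778.25
Buyer bears (A): 168.49 + 290.78 + 500.12 + 2114.95 = 3074.34
Landed cost (A) = invoice 51468.28 + 3074.34 + duty 8778.25 = 63320.87
Supplier B (FCA):
CIF value = FCA price + origin terminal + freight + insurance = 40277.06 + 234.99 + 6562.92 + 168.49 = 47243.46
Import duty = 47243.46 × 17% = 8031.39
Buyer bears (B): 234.99 + 6562.92 + 168.49 + 290.78 + 500.12 + 2114.95 = 9872.25
Landed cost (B) = invoice 40277.06 + 9872.25 + duty 8031.39 = 58180.70
Difference = |63320.87 − 58180.70| = 5140.17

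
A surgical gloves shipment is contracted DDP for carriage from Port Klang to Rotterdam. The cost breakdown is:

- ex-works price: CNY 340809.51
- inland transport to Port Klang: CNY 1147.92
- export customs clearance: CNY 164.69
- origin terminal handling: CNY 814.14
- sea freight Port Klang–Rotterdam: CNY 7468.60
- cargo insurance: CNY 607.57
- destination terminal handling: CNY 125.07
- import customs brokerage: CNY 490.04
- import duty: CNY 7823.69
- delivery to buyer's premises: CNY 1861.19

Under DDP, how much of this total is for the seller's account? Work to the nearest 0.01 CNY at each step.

Seller's account: CNY 361312.42

DDP: the seller bears all costs including import duty.
Seller's account: goods 340809.51 + inland to port 1147.92 + export clearance 164.69 + origin terminal 814.14 + freight 7468.60 + insurance 607.57 + destination terminal 125.07 + brokerage 490.04 + duty 7823.69 + delivery 1861.19 = 361312.42
Buyer's account: 0.00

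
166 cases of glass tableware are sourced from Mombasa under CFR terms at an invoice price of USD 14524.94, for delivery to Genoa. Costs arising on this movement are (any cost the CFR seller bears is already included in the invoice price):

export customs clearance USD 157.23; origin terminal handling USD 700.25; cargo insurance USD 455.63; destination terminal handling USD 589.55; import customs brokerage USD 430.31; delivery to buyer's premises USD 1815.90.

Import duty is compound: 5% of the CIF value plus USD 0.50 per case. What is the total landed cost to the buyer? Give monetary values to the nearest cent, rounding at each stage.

CFR: the seller pays costs through ocean freight to the destination port, but not insurance.
Already in the invoice (seller's account under CFR): export clearance, origin terminal — exclude.
CIF value = CFR price + insurance = 14524.94 + 455.63 = 14980.57
Ad valorem component: 14980.57 × 5% = 749.03
Specific component: 166 × 0.50 = 83.00
Import duty = 749.03 + 83.00 = 832.03
Buyer bears: insurance 455.63 + destination terminal 589.55 + brokerage 430.31 + delivery 1815.90 + duty 832.03 = 4123.42
Landed cost = invoice 14524.94 + 4123.42 = 18648.36

Total landed cost: USD 18648.36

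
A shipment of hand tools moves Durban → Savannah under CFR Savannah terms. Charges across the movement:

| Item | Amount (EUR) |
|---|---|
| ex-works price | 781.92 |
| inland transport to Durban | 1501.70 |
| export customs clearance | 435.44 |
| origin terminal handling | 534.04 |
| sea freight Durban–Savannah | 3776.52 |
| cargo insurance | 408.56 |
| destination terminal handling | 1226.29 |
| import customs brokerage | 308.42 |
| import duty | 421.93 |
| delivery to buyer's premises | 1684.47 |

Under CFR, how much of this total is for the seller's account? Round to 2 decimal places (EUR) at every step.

Seller's account: EUR 7029.62

CFR: the seller pays costs through ocean freight to the destination port, but not insurance.
Seller's account: goods 781.92 + inland to port 1501.70 + export clearance 435.44 + origin terminal 534.04 + freight 3776.52 = 7029.62
Buyer's account: insurance 408.56 + destination terminal 1226.29 + brokerage 308.42 + duty 421.93 + delivery 1684.47 = 4049.67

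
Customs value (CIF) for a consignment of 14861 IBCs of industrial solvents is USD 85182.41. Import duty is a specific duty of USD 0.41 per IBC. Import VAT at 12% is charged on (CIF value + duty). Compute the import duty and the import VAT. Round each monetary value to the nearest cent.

Import duty: USD 6093.01; import VAT: USD 10953.05

Import duty = 14861 × 0.41 = 6093.01
VAT base = CIF + duty = 85182.41 + 6093.01 = 91275.42
Import VAT = 91275.42 × 12% = 10953.05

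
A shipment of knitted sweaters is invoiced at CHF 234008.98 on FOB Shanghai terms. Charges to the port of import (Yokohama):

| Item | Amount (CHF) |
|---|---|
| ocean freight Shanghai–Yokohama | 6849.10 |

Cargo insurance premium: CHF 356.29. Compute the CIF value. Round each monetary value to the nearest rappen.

CIF value: CHF 241214.37

CIF = FOB price + freight + insurance
CIF = 234008.98 + 6849.10 + 356.29 = 241214.37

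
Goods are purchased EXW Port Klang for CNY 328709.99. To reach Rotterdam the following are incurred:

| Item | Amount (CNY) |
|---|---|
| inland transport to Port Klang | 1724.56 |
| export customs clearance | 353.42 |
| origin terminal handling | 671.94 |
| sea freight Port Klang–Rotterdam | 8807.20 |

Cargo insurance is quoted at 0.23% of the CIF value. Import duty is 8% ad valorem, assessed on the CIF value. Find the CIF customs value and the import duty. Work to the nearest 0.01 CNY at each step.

CIF value: CNY 341051.53; import duty: CNY 27284.12

Let C be the CIF value. C = EXW price + pre-shipment costs + freight + 0.23% × C
C − 0.23% × C = 328709.99 + 1724.56 + 353.42 + 671.94 + 8807.20
0.9977 × C = 340267.11
C = 340267.11 / 0.9977 = 341051.53
Insurance premium = 0.23% × 341051.53 = 784.42
Import duty = 341051.53 × 8% = 27284.12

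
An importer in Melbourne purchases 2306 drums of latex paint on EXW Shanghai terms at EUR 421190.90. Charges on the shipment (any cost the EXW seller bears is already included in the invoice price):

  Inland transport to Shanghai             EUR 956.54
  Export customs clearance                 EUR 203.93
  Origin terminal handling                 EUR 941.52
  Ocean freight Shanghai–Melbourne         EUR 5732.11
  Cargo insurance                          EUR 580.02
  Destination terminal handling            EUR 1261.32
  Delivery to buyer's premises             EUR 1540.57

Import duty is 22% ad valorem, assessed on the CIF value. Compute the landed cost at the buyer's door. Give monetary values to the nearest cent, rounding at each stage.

EXW: the seller makes goods available at their premises; the buyer bears all onward costs.
CIF value = EXW price + inland to port + export clearance + origin terminal + freight + insurance = 421190.90 + 956.54 + 203.93 + 941.52 + 5732.11 + 580.02 = 429605.02
Import duty = 429605.02 × 22% = 94513.10
Buyer bears: inland to port 956.54 + export clearance 203.93 + origin terminal 941.52 + freight 5732.11 + insurance 580.02 + destination terminal 1261.32 + delivery 1540.57 + duty 94513.10 = 105729.11
Landed cost = invoice 421190.90 + 105729.11 = 526920.01

Total landed cost: EUR 526920.01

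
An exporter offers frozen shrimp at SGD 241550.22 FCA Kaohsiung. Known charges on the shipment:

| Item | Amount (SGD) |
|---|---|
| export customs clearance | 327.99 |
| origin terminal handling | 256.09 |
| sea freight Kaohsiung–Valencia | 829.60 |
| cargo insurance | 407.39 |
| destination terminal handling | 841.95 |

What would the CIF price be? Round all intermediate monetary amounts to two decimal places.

Not relevant to the conversion: export clearance — on the seller under both FCA and CIF; already in the FCA price and stays in the CIF price. destination terminal — on the buyer under both terms; not part of either seller's price.
From FCA to CIF, the seller additionally bears: origin terminal, freight, insurance.
CIF price = 241550.22 + 256.09 + 829.60 + 407.39 = 243043.30

CIF price: SGD 243043.30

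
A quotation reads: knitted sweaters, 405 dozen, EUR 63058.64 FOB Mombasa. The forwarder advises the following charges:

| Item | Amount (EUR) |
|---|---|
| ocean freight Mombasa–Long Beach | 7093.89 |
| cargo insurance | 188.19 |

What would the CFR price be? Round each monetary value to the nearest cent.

Not relevant to the conversion: insurance — on the buyer under both terms; not part of either seller's price.
From FOB to CFR, the seller additionally bears: freight.
CFR price = 63058.64 + 7093.89 = 70152.53

CFR price: EUR 70152.53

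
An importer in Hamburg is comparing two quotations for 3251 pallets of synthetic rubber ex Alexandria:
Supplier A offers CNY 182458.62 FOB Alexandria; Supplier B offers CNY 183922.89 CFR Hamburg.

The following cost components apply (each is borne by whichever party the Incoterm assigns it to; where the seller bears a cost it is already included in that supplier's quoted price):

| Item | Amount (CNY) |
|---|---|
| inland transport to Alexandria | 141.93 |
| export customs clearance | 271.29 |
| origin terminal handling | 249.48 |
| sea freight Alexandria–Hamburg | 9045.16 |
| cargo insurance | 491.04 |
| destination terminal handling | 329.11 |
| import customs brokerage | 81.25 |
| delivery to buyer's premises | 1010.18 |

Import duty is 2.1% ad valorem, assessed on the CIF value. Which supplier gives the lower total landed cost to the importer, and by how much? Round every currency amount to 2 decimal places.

Supplier B is cheaper by CNY 7740.09

Supplier A (FOB):
CIF value = FOB price + freight + insurance = 182458.62 + 9045.16 + 491.04 = 191994.82
Import duty = 191994.82 × 2.1% = 4031.89
Buyer bears (A): 9045.16 + 491.04 + 329.11 + 81.25 + 1010.18 = 10956.74
Landed cost (A) = invoice 182458.62 + 10956.74 + duty 4031.89 = 197447.25
Supplier B (CFR):
CIF value = CFR price + insurance = 183922.89 + 491.04 = 184413.93
Import duty = 184413.93 × 2.1% = 3872.69
Buyer bears (B): 491.04 + 329.11 + 81.25 + 1010.18 = 1911.58
Landed cost (B) = invoice 183922.89 + 1911.58 + duty 3872.69 = 189707.16
Difference = |197447.25 − 189707.16| = 7740.09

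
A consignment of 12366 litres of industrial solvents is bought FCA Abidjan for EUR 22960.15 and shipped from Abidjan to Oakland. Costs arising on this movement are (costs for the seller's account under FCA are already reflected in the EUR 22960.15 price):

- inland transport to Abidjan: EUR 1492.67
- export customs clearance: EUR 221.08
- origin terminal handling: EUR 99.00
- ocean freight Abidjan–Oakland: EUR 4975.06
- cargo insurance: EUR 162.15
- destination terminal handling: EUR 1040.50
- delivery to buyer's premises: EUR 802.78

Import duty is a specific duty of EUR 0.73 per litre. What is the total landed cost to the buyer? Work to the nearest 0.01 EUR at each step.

Total landed cost: EUR 39066.82

FCA: the seller delivers export-cleared goods to the carrier; the buyer bears costs from that point.
Already in the invoice (seller's account under FCA): inland to port, export clearance — exclude.
CIF value = FCA price + origin terminal + freight + insurance = 22960.15 + 99.00 + 4975.06 + 162.15 = 28196.36
Import duty = 12366 × 0.73 = 9027.18
Buyer bears: origin terminal 99.00 + freight 4975.06 + insurance 162.15 + destination terminal 1040.50 + delivery 802.78 + duty 9027.18 = 16106.67
Landed cost = invoice 22960.15 + 16106.67 = 39066.82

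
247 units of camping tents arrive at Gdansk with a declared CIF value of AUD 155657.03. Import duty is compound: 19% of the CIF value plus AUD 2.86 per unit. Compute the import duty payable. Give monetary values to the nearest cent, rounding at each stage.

Import duty: AUD 30281.26

Ad valorem component: 155657.03 × 19% = 29574.84
Specific component: 247 × 2.86 = 706.42
Import duty = 29574.84 + 706.42 = 30281.26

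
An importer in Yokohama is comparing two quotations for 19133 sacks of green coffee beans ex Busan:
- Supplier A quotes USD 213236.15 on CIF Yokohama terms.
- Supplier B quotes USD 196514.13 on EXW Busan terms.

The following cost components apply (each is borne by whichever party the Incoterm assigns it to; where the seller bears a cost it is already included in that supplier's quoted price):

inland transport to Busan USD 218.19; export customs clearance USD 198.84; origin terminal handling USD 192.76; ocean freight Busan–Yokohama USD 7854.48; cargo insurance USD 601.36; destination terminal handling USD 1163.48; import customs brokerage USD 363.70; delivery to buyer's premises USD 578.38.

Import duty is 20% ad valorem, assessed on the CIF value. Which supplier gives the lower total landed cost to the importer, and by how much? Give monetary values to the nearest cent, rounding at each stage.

Supplier B is cheaper by USD 9187.67

Supplier A (CIF):
The CIF price already equals the CIF value: 213236.15
Import duty = 213236.15 × 20% = 42647.23
Buyer bears (A): 1163.48 + 363.70 + 578.38 = 2105.56
Landed cost (A) = invoice 213236.15 + 2105.56 + duty 42647.23 = 257988.94
Supplier B (EXW):
CIF value = EXW price + inland to port + export clearance + origin terminal + freight + insurance = 196514.13 + 218.19 + 198.84 + 192.76 + 7854.48 + 601.36 = 205579.76
Import duty = 205579.76 × 20% = 41115.95
Buyer bears (B): 218.19 + 198.84 + 192.76 + 7854.48 + 601.36 + 1163.48 + 363.70 + 578.38 = 11171.19
Landed cost (B) = invoice 196514.13 + 11171.19 + duty 41115.95 = 248801.27
Difference = |257988.94 − 248801.27| = 9187.67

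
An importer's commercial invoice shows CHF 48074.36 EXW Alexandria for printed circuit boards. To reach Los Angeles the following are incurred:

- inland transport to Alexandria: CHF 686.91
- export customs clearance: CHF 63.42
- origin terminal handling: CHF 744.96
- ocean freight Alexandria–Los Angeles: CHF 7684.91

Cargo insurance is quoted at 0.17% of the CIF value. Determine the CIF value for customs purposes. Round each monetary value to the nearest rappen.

CIF value: CHF 57352.06

Let C be the CIF value. C = EXW price + pre-shipment costs + freight + 0.17% × C
C − 0.17% × C = 48074.36 + 686.91 + 63.42 + 744.96 + 7684.91
0.9983 × C = 57254.56
C = 57254.56 / 0.9983 = 57352.06
Insurance premium = 0.17% × 57352.06 = 97.50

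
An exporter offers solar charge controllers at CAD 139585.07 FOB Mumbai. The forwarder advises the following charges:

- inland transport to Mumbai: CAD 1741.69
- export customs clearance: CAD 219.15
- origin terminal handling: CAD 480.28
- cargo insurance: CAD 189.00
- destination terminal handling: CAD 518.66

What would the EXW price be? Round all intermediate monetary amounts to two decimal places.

EXW price: CAD 137143.95

Not relevant to the conversion: destination terminal, insurance — on the buyer under both terms; not part of either seller's price.
From FOB to EXW, the seller no longer bears: inland to port, export clearance, origin terminal.
EXW price = 139585.07 − 1741.69 − 219.15 − 480.28 = 137143.95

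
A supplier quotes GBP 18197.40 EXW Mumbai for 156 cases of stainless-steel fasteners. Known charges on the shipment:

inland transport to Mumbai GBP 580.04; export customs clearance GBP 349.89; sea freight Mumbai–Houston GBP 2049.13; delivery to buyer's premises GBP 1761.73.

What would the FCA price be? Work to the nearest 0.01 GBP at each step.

FCA price: GBP 19127.33

Not relevant to the conversion: freight, delivery — on the buyer under both terms; not part of either seller's price.
From EXW to FCA, the seller additionally bears: inland to port, export clearance.
FCA price = 18197.40 + 580.04 + 349.89 = 19127.33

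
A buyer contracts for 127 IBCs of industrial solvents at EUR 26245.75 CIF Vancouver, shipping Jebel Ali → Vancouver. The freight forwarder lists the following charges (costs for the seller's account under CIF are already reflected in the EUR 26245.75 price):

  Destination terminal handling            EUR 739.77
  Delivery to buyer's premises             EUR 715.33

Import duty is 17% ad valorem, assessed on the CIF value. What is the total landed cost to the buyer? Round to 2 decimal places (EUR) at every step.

CIF: the seller pays costs through ocean freight and marine insurance to the destination port.
The CIF price already equals the CIF value: 26245.75
Import duty = 26245.75 × 17% = 4461.78
Buyer bears: destination terminal 739.77 + delivery 715.33 + duty 4461.78 = 5916.88
Landed cost = invoice 26245.75 + 5916.88 = 32162.63

Total landed cost: EUR 32162.63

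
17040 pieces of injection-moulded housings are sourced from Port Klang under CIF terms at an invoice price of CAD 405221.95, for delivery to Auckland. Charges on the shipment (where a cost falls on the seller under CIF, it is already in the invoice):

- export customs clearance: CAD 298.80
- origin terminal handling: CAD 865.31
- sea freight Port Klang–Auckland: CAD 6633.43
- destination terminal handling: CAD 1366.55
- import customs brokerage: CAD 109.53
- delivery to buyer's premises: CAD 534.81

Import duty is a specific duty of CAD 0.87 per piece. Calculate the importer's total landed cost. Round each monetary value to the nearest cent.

Total landed cost: CAD 422057.64

CIF: the seller pays costs through ocean freight and marine insurance to the destination port.
Already in the invoice (seller's account under CIF): export clearance, origin terminal, freight — exclude.
The CIF price already equals the CIF value: 405221.95
Import duty = 17040 × 0.87 = 14824.80
Buyer bears: destination terminal 1366.55 + brokerage 109.53 + delivery 534.81 + duty 14824.80 = 16835.69
Landed cost = invoice 405221.95 + 16835.69 = 422057.64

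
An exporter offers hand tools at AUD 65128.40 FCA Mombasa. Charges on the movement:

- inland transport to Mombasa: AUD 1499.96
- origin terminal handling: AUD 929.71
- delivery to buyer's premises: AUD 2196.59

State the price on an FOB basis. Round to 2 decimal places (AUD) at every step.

Not relevant to the conversion: inland to port — on the seller under both FCA and FOB; already in the FCA price and stays in the FOB price. delivery — on the buyer under both terms; not part of either seller's price.
From FCA to FOB, the seller additionally bears: origin terminal.
FOB price = 65128.40 + 929.71 = 66058.11

FOB price: AUD 66058.11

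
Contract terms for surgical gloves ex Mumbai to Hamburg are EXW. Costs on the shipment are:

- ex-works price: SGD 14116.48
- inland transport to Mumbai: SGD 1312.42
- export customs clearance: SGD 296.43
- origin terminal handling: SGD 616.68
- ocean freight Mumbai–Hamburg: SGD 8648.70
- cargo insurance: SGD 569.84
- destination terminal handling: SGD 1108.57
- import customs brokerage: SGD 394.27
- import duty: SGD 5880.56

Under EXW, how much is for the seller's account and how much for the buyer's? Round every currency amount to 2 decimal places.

EXW: the seller makes goods available at their premises; the buyer bears all onward costs.
Seller's account: goods 14116.48 = 14116.48
Buyer's account: inland to port 1312.42 + export clearance 296.43 + origin terminal 616.68 + freight 8648.70 + insurance 569.84 + destination terminal 1108.57 + brokerage 394.27 + duty 5880.56 = 18827.47

Seller: SGD 14116.48; buyer: SGD 18827.47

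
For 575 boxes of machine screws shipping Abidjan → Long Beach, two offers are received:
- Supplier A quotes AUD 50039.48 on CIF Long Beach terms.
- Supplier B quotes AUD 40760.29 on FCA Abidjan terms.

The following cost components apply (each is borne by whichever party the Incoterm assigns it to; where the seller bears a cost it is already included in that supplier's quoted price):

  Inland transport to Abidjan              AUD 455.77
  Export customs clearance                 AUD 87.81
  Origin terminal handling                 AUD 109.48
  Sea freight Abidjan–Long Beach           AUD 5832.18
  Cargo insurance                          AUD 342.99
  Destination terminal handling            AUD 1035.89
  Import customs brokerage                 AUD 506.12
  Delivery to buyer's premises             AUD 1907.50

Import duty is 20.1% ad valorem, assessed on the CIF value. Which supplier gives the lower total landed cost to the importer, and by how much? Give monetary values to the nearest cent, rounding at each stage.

Supplier A (CIF):
The CIF price already equals the CIF value: 50039.48
Import duty = 50039.48 × 20.1% = 10057.94
Buyer bears (A): 1035.89 + 506.12 + 1907.50 = 3449.51
Landed cost (A) = invoice 50039.48 + 3449.51 + duty 10057.94 = 63546.93
Supplier B (FCA):
CIF value = FCA price + origin terminal + freight + insurance = 40760.29 + 109.48 + 5832.18 + 342.99 = 47044.94
Import duty = 47044.94 × 20.1% = 9456.03
Buyer bears (B): 109.48 + 5832.18 + 342.99 + 1035.89 + 506.12 + 1907.50 = 9734.16
Landed cost (B) = invoice 40760.29 + 9734.16 + duty 9456.03 = 59950.48
Difference = |63546.93 − 59950.48| = 3596.45

Supplier B is cheaper by AUD 3596.45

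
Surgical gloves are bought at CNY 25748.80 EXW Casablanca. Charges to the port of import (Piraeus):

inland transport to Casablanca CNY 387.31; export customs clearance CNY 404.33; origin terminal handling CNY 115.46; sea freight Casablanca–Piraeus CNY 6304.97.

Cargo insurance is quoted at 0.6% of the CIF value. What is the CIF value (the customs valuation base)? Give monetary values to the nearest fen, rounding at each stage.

CIF value: CNY 33159.83

Let C be the CIF value. C = EXW price + pre-shipment costs + freight + 0.6% × C
C − 0.6% × C = 25748.80 + 387.31 + 404.33 + 115.46 + 6304.97
0.994 × C = 32960.87
C = 32960.87 / 0.994 = 33159.83
Insurance premium = 0.6% × 33159.83 = 198.96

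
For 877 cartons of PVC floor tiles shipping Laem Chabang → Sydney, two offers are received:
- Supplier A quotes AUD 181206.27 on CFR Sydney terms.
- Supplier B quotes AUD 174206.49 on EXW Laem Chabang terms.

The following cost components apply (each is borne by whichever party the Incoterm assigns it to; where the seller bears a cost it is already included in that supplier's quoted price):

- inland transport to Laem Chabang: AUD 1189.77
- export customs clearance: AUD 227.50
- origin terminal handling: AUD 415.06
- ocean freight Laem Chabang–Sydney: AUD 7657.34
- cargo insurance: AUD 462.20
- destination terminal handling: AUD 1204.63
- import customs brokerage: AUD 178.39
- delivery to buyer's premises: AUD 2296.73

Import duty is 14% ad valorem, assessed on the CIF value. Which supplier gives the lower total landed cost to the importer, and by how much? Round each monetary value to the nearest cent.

Supplier A (CFR):
CIF value = CFR price + insurance = 181206.27 + 462.20 = 181668.47
Import duty = 181668.47 × 14% = 25433.59
Buyer bears (A): 462.20 + 1204.63 + 178.39 + 2296.73 = 4141.95
Landed cost (A) = invoice 181206.27 + 4141.95 + duty 25433.59 = 210781.81
Supplier B (EXW):
CIF value = EXW price + inland to port + export clearance + origin terminal + freight + insurance = 174206.49 + 1189.77 + 227.50 + 415.06 + 7657.34 + 462.20 = 184158.36
Import duty = 184158.36 × 14% = 25782.17
Buyer bears (B): 1189.77 + 227.50 + 415.06 + 7657.34 + 462.20 + 1204.63 + 178.39 + 2296.73 = 13631.62
Landed cost (B) = invoice 174206.49 + 13631.62 + duty 25782.17 = 213620.28
Difference = |210781.81 − 213620.28| = 2838.47

Supplier A is cheaper by AUD 2838.47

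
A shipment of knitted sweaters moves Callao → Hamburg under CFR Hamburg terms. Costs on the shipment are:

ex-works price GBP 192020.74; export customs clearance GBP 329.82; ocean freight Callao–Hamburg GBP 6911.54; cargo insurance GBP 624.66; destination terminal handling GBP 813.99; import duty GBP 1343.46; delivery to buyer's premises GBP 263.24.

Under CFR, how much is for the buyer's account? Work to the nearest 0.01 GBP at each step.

Buyer's account: GBP 3045.35

CFR: the seller pays costs through ocean freight to the destination port, but not insurance.
Seller's account: goods 192020.74 + export clearance 329.82 + freight 6911.54 = 199262.10
Buyer's account: insurance 624.66 + destination terminal 813.99 + duty 1343.46 + delivery 263.24 = 3045.35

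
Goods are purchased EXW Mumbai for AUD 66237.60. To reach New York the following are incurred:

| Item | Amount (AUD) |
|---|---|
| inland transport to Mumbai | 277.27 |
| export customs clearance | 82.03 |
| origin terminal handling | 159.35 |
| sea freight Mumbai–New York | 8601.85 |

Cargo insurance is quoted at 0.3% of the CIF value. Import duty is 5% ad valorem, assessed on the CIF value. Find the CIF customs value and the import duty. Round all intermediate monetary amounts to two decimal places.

CIF value: AUD 75584.85; import duty: AUD 3779.24

Let C be the CIF value. C = EXW price + pre-shipment costs + freight + 0.3% × C
C − 0.3% × C = 66237.60 + 277.27 + 82.03 + 159.35 + 8601.85
0.997 × C = 75358.10
C = 75358.10 / 0.997 = 75584.85
Insurance premium = 0.3% × 75584.85 = 226.75
Import duty = 75584.85 × 5% = 3779.24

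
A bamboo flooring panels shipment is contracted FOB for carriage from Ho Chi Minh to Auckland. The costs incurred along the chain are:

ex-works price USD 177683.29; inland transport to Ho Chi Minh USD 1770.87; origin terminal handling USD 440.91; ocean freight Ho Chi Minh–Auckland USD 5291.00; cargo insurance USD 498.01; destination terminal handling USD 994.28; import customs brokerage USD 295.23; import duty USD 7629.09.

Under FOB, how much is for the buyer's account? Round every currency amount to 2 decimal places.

FOB: the seller bears costs until goods are on board at the origin port; the buyer bears freight, insurance and all costs thereafter.
Seller's account: goods 177683.29 + inland to port 1770.87 + origin terminal 440.91 = 179895.07
Buyer's account: freight 5291.00 + insurance 498.01 + destination terminal 994.28 + brokerage 295.23 + duty 7629.09 = 14707.61

Buyer's account: USD 14707.61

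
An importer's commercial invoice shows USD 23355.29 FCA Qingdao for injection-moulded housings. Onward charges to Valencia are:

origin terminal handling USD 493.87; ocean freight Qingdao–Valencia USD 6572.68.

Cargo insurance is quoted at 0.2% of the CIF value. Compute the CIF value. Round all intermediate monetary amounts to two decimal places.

CIF value: USD 30482.81

Let C be the CIF value. C = FCA price + pre-shipment costs + freight + 0.2% × C
C − 0.2% × C = 23355.29 + 493.87 + 6572.68
0.998 × C = 30421.84
C = 30421.84 / 0.998 = 30482.81
Insurance premium = 0.2% × 30482.81 = 60.97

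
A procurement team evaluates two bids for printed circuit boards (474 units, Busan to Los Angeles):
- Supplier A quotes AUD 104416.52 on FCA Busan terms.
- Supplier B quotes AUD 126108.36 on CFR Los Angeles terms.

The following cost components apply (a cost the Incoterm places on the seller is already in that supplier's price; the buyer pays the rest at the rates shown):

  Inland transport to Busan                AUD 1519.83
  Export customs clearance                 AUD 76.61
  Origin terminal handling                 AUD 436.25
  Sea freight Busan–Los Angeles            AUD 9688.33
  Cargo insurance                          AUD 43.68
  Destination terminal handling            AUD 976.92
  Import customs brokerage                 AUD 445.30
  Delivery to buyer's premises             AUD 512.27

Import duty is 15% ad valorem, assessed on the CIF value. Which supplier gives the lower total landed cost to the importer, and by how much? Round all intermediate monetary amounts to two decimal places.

Supplier A (FCA):
CIF value = FCA price + origin terminal + freight + insurance = 104416.52 + 436.25 + 9688.33 + 43.68 = 114584.78
Import duty = 114584.78 × 15% = 17187.72
Buyer bears (A): 436.25 + 9688.33 + 43.68 + 976.92 + 445.30 + 512.27 = 12102.75
Landed cost (A) = invoice 104416.52 + 12102.75 + duty 17187.72 = 133706.99
Supplier B (CFR):
CIF value = CFR price + insurance = 126108.36 + 43.68 = 126152.04
Import duty = 126152.04 × 15% = 18922.81
Buyer bears (B): 43.68 + 976.92 + 445.30 + 512.27 = 1978.17
Landed cost (B) = invoice 126108.36 + 1978.17 + duty 18922.81 = 147009.34
Difference = |133706.99 − 147009.34| = 13302.35

Supplier A is cheaper by AUD 13302.35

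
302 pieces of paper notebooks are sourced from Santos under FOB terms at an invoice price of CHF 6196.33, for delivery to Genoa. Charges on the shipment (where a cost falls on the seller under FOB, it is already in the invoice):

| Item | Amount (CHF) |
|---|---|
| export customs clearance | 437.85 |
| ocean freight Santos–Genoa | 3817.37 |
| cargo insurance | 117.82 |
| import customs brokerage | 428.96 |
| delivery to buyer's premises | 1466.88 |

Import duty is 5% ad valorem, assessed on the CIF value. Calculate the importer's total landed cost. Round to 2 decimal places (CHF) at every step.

FOB: the seller bears costs until goods are on board at the origin port; the buyer bears freight, insurance and all costs thereafter.
Already in the invoice (seller's account under FOB): export clearance — exclude.
CIF value = FOB price + freight + insurance = 6196.33 + 3817.37 + 117.82 = 10131.52
Import duty = 10131.52 × 5% = 506.58
Buyer bears: freight 3817.37 + insurance 117.82 + brokerage 428.96 + delivery 1466.88 + duty 506.58 = 6337.61
Landed cost = invoice 6196.33 + 6337.61 = 12533.94

Total landed cost: CHF 12533.94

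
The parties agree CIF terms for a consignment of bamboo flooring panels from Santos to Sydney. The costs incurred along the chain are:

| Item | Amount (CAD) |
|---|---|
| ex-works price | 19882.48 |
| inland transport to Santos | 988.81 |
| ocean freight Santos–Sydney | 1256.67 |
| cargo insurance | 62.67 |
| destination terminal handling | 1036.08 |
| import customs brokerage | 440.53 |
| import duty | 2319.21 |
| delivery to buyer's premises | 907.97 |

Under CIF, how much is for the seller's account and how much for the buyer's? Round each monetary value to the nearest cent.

CIF: the seller pays costs through ocean freight and marine insurance to the destination port.
Seller's account: goods 19882.48 + inland to port 988.81 + freight 1256.67 + insurance 62.67 = 22190.63
Buyer's account: destination terminal 1036.08 + brokerage 440.53 + duty 2319.21 + delivery 907.97 = 4703.79

Seller: CAD 22190.63; buyer: CAD 4703.79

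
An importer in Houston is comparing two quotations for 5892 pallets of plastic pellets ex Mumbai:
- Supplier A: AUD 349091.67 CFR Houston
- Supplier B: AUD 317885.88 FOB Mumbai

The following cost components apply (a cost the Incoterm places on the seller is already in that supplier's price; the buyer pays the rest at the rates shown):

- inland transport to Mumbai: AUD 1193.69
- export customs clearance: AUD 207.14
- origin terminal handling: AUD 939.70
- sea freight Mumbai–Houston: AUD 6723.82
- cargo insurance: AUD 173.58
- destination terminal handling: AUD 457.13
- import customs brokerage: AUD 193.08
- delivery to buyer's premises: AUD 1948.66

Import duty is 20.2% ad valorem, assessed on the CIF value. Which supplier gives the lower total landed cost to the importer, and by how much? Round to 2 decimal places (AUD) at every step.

Supplier B is cheaper by AUD 29427.33

Supplier A (CFR):
CIF value = CFR price + insurance = 349091.67 + 173.58 = 349265.25
Import duty = 349265.25 × 20.2% = 70551.58
Buyer bears (A): 173.58 + 457.13 + 193.08 + 1948.66 = 2772.45
Landed cost (A) = invoice 349091.67 + 2772.45 + duty 70551.58 = 422415.70
Supplier B (FOB):
CIF value = FOB price + freight + insurance = 317885.88 + 6723.82 + 173.58 = 324783.28
Import duty = 324783.28 × 20.2% = 65606.22
Buyer bears (B): 6723.82 + 173.58 + 457.13 + 193.08 + 1948.66 = 9496.27
Landed cost (B) = invoice 317885.88 + 9496.27 + duty 65606.22 = 392988.37
Difference = |422415.70 − 392988.37| = 29427.33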